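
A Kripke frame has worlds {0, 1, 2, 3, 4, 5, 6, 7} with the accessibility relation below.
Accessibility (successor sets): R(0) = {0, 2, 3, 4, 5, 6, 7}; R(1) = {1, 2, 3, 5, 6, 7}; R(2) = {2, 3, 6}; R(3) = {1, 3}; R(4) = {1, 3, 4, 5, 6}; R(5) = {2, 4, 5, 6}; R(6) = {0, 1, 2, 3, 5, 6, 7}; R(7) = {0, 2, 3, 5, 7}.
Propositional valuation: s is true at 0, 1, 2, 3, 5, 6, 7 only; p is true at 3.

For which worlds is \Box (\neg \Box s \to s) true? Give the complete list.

Recall that \Box ψ holds at a world iff ψ holds at every accessible world, and \Diamond ψ holds iff ψ holds at some accessible world.
Let φ = \Box (\neg \Box s \to s). Evaluate φ at each world:
  0 (successors {0, 2, 3, 4, 5, 6, 7}): φ is false.
  1 (successors {1, 2, 3, 5, 6, 7}): φ is true.
  2 (successors {2, 3, 6}): φ is true.
  3 (successors {1, 3}): φ is true.
  4 (successors {1, 3, 4, 5, 6}): φ is false.
  5 (successors {2, 4, 5, 6}): φ is false.
  6 (successors {0, 1, 2, 3, 5, 6, 7}): φ is true.
  7 (successors {0, 2, 3, 5, 7}): φ is true.
For instance, at 2:
  At 2: \Box (\neg \Box s \to s) requires \neg \Box s \to s at every successor {2, 3, 6}.
      At 2: \neg \Box s is false, s is true, so \neg \Box s \to s is true.
      At 3: \neg \Box s is false, s is true, so \neg \Box s \to s is true.
      At 6: \neg \Box s is false, s is true, so \neg \Box s \to s is true.
  So \Box (\neg \Box s \to s) is true at 2.
Satisfying worlds: {1, 2, 3, 6, 7}

1, 2, 3, 6, 7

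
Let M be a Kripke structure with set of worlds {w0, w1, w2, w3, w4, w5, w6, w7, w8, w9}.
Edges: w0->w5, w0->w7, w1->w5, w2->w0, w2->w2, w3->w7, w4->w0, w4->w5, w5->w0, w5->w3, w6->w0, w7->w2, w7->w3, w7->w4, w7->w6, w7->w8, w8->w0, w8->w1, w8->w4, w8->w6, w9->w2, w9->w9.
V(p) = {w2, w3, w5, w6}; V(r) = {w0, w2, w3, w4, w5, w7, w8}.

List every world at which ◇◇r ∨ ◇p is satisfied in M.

w0, w1, w2, w3, w4, w5, w6, w7, w8, w9

Let φ = ◇◇r ∨ ◇p. Evaluate φ at each world:
  w0 (successors {w5, w7}): φ is true.
  w1 (successors {w5}): φ is true.
  w2 (successors {w0, w2}): φ is true.
  w3 (successors {w7}): φ is true.
  w4 (successors {w0, w5}): φ is true.
  w5 (successors {w0, w3}): φ is true.
  w6 (successors {w0}): φ is true.
  w7 (successors {w2, w3, w4, w6, w8}): φ is true.
  w8 (successors {w0, w1, w4, w6}): φ is true.
  w9 (successors {w2, w9}): φ is true.
For instance, at w9:
  At w9: ◇◇r is true, ◇p is true, so ◇◇r ∨ ◇p is true.
    At w9: ◇◇r requires ◇r at some successor in {w2, w9}.
      ◇r holds at w2, so ◇◇r is true at w9.
    At w9: ◇p requires p at some successor in {w2, w9}.
      p holds at w2, so ◇p is true at w9.
Satisfying worlds: {w0, w1, w2, w3, w4, w5, w6, w7, w8, w9}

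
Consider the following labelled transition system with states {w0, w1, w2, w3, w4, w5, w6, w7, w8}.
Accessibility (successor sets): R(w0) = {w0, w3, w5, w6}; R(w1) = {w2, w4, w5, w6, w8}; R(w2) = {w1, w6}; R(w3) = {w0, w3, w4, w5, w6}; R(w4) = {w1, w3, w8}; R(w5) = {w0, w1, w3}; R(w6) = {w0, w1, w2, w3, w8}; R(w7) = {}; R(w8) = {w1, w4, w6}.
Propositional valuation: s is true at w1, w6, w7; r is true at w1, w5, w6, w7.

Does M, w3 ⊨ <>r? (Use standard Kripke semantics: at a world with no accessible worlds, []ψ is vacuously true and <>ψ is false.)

At w3: <>r requires r at some successor in {w0, w3, w4, w5, w6}.
  r holds at w5, so <>r is true at w3.

Yes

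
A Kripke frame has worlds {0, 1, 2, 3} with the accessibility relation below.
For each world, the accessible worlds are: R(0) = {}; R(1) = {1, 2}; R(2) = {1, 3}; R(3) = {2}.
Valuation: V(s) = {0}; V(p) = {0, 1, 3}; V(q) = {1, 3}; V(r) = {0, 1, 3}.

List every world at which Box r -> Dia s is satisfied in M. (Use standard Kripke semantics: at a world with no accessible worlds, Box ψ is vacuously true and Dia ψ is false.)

Recall that Box ψ holds at a world iff ψ holds at every accessible world, and Dia ψ holds iff ψ holds at some accessible world.
Let φ = Box r -> Dia s. Evaluate φ at each world:
  0 (successors ∅): φ is false.
  1 (successors {1, 2}): φ is true.
  2 (successors {1, 3}): φ is false.
  3 (successors {2}): φ is true.
For instance, at 3:
  At 3: Box r is false, Dia s is false, so Box r -> Dia s is true.
    At 3: Box r requires r at every successor {2}.
      r fails at 2, so Box r is false at 3.
    At 3: Dia s requires s at some successor in {2}.
      At 2: s is false.
    So Dia s is false at 3.
Satisfying worlds: {1, 3}

1, 3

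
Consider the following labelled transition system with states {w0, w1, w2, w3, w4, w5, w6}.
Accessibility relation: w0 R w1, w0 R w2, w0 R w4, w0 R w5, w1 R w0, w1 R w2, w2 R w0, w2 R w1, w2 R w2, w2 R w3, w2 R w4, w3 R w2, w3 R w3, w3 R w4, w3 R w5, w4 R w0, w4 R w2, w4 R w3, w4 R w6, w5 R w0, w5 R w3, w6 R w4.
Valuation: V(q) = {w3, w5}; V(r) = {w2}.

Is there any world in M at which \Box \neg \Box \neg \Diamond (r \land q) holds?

Recall that \Box ψ holds at a world iff ψ holds at every accessible world, and \Diamond ψ holds iff ψ holds at some accessible world.
Let φ = \Box \neg \Box \neg \Diamond (r \land q). Evaluate φ at each world:
  w0 (successors {w1, w2, w4, w5}): φ is false.
  w1 (successors {w0, w2}): φ is false.
  w2 (successors {w0, w1, w2, w3, w4}): φ is false.
  w3 (successors {w2, w3, w4, w5}): φ is false.
  w4 (successors {w0, w2, w3, w6}): φ is false.
  w5 (successors {w0, w3}): φ is false.
  w6 (successors {w4}): φ is false.
For instance, at w1:
  At w1: \Box \neg \Box \neg \Diamond (r \land q) requires \neg \Box \neg \Diamond (r \land q) at every successor {w0, w2}.
    \neg \Box \neg \Diamond (r \land q) fails at w0, so \Box \neg \Box \neg \Diamond (r \land q) is false at w1.
      At w0: \Box \neg \Diamond (r \land q) is true, so \neg \Box \neg \Diamond (r \land q) is false.

No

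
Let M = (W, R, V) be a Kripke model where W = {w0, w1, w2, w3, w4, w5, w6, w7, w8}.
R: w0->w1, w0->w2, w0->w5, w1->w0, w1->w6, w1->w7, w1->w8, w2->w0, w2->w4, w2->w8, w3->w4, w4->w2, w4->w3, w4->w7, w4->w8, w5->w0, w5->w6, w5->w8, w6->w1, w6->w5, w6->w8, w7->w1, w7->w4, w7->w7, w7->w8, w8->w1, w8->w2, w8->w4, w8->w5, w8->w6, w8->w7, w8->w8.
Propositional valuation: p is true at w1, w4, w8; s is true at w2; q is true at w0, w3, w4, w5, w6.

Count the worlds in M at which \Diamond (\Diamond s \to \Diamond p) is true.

Recall that \Diamond ψ holds at a world iff ψ holds at some accessible world.
Let φ = \Diamond (\Diamond s \to \Diamond p). Evaluate φ at each world:
  w0 (successors {w1, w2, w5}): φ is true.
  w1 (successors {w0, w6, w7, w8}): φ is true.
  w2 (successors {w0, w4, w8}): φ is true.
  w3 (successors {w4}): φ is true.
  w4 (successors {w2, w3, w7, w8}): φ is true.
  w5 (successors {w0, w6, w8}): φ is true.
  w6 (successors {w1, w5, w8}): φ is true.
  w7 (successors {w1, w4, w7, w8}): φ is true.
  w8 (successors {w1, w2, w4, w5, w6, w7, w8}): φ is true.
For instance, at w2:
  At w2: \Diamond (\Diamond s \to \Diamond p) requires \Diamond s \to \Diamond p at some successor in {w0, w4, w8}.
    \Diamond s \to \Diamond p holds at w0, so \Diamond (\Diamond s \to \Diamond p) is true at w2.
      At w0: \Diamond s is true, \Diamond p is true, so \Diamond s \to \Diamond p is true.
Satisfying worlds: {w0, w1, w2, w3, w4, w5, w6, w7, w8}

9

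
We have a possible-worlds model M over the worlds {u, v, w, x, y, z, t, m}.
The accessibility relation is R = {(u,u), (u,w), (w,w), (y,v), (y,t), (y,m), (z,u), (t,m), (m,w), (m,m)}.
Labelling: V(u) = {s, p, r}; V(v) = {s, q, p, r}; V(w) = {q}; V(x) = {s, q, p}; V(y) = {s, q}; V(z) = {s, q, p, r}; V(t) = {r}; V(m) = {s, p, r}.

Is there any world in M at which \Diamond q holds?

Yes

Let φ = \Diamond q. Evaluate φ at each world:
  u (successors {u, w}): φ is true.
  v (successors ∅): φ is false.
  w (successors {w}): φ is true.
  x (successors ∅): φ is false.
  y (successors {v, t, m}): φ is true.
  z (successors {u}): φ is false.
  t (successors {m}): φ is false.
  m (successors {w, m}): φ is true.
Detail at u (witness):
  At u: \Diamond q requires q at some successor in {u, w}.
    q holds at w, so \Diamond q is true at u.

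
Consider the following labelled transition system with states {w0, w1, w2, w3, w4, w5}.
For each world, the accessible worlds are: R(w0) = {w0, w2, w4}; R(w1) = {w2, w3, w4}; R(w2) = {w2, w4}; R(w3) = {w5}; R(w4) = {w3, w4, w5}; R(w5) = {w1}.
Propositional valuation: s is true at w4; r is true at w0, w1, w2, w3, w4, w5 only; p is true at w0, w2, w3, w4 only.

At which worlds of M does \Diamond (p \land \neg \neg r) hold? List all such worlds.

Recall that \Diamond ψ holds at a world iff ψ holds at some accessible world.
Let φ = \Diamond (p \land \neg \neg r). Evaluate φ at each world:
  w0 (successors {w0, w2, w4}): φ is true.
  w1 (successors {w2, w3, w4}): φ is true.
  w2 (successors {w2, w4}): φ is true.
  w3 (successors {w5}): φ is false.
  w4 (successors {w3, w4, w5}): φ is true.
  w5 (successors {w1}): φ is false.
For instance, at w3:
  At w3: \Diamond (p \land \neg \neg r) requires p \land \neg \neg r at some successor in {w5}.
    At w5: p \land \neg \neg r is false.
  So \Diamond (p \land \neg \neg r) is false at w3.
Satisfying worlds: {w0, w1, w2, w4}

w0, w1, w2, w4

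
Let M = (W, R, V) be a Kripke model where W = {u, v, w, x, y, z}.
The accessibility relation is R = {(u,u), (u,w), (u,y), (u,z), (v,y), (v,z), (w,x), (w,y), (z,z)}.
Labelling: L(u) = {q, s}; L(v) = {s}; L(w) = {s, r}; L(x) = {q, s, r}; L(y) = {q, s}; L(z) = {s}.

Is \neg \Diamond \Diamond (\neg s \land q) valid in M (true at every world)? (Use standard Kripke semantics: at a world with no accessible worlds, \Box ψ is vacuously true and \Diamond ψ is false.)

Let φ = \neg \Diamond \Diamond (\neg s \land q). Evaluate φ at each world:
  u (successors {u, w, y, z}): φ is true.
  v (successors {y, z}): φ is true.
  w (successors {x, y}): φ is true.
  x (successors ∅): φ is true.
  y (successors ∅): φ is true.
  z (successors {z}): φ is true.
For instance, at z:
  At z: \Diamond \Diamond (\neg s \land q) is false, so \neg \Diamond \Diamond (\neg s \land q) is true.
    At z: \Diamond \Diamond (\neg s \land q) requires \Diamond (\neg s \land q) at some successor in {z}.
      At z: \Diamond (\neg s \land q) is false.
    So \Diamond \Diamond (\neg s \land q) is false at z.

Yes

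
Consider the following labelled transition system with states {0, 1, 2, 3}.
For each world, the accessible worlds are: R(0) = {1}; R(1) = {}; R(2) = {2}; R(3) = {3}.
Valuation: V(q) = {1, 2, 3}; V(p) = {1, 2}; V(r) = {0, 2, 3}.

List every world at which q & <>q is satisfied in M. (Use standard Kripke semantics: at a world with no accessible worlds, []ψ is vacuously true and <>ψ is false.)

2, 3

Let φ = q & <>q. Evaluate φ at each world:
  0 (successors {1}): φ is false.
  1 (successors ∅): φ is false.
  2 (successors {2}): φ is true.
  3 (successors {3}): φ is true.
For instance, at 2:
  At 2: q is true, <>q is true, so q & <>q is true.
    At 2: <>q requires q at some successor in {2}.
      q holds at 2, so <>q is true at 2.
Satisfying worlds: {2, 3}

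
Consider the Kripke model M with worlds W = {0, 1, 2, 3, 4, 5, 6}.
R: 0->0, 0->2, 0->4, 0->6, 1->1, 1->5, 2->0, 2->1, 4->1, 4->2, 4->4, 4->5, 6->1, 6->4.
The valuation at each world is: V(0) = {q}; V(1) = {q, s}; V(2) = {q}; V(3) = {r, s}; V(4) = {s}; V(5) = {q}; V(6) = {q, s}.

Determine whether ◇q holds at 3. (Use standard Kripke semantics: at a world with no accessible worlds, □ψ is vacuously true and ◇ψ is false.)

At 3: no accessible worlds, so ◇q is false.

No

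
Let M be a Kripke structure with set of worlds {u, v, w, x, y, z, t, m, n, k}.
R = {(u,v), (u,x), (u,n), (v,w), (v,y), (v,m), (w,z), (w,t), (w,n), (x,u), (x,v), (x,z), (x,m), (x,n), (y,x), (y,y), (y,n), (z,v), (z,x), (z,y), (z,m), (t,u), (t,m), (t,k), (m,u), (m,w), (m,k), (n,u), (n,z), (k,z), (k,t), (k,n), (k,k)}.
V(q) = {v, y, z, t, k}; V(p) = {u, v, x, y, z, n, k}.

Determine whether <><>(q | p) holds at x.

Recall that <>ψ holds at a world iff ψ holds at some accessible world.
At x: <><>(q | p) requires <>(q | p) at some successor in {u, v, z, m, n}.
  <>(q | p) holds at u, so <><>(q | p) is true at x.
    At u: <>(q | p) requires q | p at some successor in {v, x, n}.
      q | p holds at v, so <>(q | p) is true at u.

Yes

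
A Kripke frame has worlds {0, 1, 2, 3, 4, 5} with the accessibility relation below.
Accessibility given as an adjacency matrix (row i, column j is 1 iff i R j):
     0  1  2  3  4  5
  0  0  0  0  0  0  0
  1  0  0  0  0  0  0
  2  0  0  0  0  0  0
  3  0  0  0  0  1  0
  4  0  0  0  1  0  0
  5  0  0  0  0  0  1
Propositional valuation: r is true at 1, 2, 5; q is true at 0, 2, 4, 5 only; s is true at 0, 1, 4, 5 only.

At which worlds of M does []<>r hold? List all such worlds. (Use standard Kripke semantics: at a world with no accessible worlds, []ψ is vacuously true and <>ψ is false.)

0, 1, 2, 5

Let φ = []<>r. Evaluate φ at each world:
  0 (successors ∅): φ is true.
  1 (successors ∅): φ is true.
  2 (successors ∅): φ is true.
  3 (successors {4}): φ is false.
  4 (successors {3}): φ is false.
  5 (successors {5}): φ is true.
For instance, at 3:
  At 3: []<>r requires <>r at every successor {4}.
    <>r fails at 4, so []<>r is false at 3.
      At 4: <>r requires r at some successor in {3}.
        At 3: r is false.
      So <>r is false at 4.
Satisfying worlds: {0, 1, 2, 5}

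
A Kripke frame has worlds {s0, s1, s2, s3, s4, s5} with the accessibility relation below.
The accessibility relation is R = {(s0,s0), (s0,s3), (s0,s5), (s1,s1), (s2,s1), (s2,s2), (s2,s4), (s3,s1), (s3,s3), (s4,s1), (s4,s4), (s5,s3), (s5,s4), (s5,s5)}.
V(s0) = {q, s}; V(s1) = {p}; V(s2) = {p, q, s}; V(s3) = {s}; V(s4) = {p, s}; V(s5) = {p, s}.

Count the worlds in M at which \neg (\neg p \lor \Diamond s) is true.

1

Let φ = \neg (\neg p \lor \Diamond s). Evaluate φ at each world:
  s0 (successors {s0, s3, s5}): φ is false.
  s1 (successors {s1}): φ is true.
  s2 (successors {s1, s2, s4}): φ is false.
  s3 (successors {s1, s3}): φ is false.
  s4 (successors {s1, s4}): φ is false.
  s5 (successors {s3, s4, s5}): φ is false.
For instance, at s3:
  At s3: \neg p \lor \Diamond s is true, so \neg (\neg p \lor \Diamond s) is false.
    At s3: \neg p is true, \Diamond s is true, so \neg p \lor \Diamond s is true.
      At s3: \Diamond s requires s at some successor in {s1, s3}.
        s holds at s3, so \Diamond s is true at s3.
Satisfying worlds: {s1}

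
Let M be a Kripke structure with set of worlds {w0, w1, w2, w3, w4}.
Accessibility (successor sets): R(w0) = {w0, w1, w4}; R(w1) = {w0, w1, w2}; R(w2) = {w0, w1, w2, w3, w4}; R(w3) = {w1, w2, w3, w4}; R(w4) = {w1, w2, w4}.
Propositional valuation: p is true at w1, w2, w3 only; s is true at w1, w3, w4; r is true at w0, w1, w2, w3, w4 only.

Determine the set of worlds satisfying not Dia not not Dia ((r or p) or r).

none

Let φ = not Dia not not Dia ((r or p) or r). Evaluate φ at each world:
  w0 (successors {w0, w1, w4}): φ is false.
  w1 (successors {w0, w1, w2}): φ is false.
  w2 (successors {w0, w1, w2, w3, w4}): φ is false.
  w3 (successors {w1, w2, w3, w4}): φ is false.
  w4 (successors {w1, w2, w4}): φ is false.
For instance, at w0:
  At w0: Dia not not Dia ((r or p) or r) is true, so not Dia not not Dia ((r or p) or r) is false.
    At w0: Dia not not Dia ((r or p) or r) requires not not Dia ((r or p) or r) at some successor in {w0, w1, w4}.
      not not Dia ((r or p) or r) holds at w0, so Dia not not Dia ((r or p) or r) is true at w0.
Satisfying worlds: none.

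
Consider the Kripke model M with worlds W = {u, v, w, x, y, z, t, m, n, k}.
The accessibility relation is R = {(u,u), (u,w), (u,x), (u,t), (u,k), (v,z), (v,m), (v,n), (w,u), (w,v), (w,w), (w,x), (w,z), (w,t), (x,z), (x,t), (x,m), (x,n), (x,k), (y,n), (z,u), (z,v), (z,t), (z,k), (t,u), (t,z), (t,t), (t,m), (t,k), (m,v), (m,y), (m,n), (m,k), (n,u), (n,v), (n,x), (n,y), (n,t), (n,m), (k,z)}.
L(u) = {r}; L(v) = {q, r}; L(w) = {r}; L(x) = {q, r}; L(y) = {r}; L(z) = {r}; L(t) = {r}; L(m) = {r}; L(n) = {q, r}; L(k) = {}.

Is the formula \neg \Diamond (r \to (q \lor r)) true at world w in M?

At w: \Diamond (r \to (q \lor r)) is true, so \neg \Diamond (r \to (q \lor r)) is false.
  At w: \Diamond (r \to (q \lor r)) requires r \to (q \lor r) at some successor in {u, v, w, x, z, t}.
    r \to (q \lor r) holds at u, so \Diamond (r \to (q \lor r)) is true at w.

No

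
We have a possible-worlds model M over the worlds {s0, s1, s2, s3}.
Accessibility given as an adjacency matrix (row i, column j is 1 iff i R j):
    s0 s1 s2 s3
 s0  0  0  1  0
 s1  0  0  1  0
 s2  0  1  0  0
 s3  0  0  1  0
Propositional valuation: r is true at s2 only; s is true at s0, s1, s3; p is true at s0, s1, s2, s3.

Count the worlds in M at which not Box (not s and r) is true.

1

Recall that Box ψ holds at a world iff ψ holds at every accessible world, and Dia ψ holds iff ψ holds at some accessible world.
Let φ = not Box (not s and r). Evaluate φ at each world:
  s0 (successors {s2}): φ is false.
  s1 (successors {s2}): φ is false.
  s2 (successors {s1}): φ is true.
  s3 (successors {s2}): φ is false.
For instance, at s0:
  At s0: Box (not s and r) is true, so not Box (not s and r) is false.
    At s0: Box (not s and r) requires not s and r at every successor {s2}.
      At s2: not s and r is true.
    So Box (not s and r) is true at s0.
Satisfying worlds: {s2}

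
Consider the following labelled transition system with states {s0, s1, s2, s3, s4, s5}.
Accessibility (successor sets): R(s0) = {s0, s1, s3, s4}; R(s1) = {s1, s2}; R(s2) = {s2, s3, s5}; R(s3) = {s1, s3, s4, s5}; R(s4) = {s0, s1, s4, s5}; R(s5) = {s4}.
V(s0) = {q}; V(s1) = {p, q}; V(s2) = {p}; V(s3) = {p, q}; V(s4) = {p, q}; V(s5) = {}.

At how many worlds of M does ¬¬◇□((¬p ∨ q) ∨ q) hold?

Recall that □ψ holds at a world iff ψ holds at every accessible world, and ◇ψ holds iff ψ holds at some accessible world.
Let φ = ¬¬◇□((¬p ∨ q) ∨ q). Evaluate φ at each world:
  s0 (successors {s0, s1, s3, s4}): φ is true.
  s1 (successors {s1, s2}): φ is false.
  s2 (successors {s2, s3, s5}): φ is true.
  s3 (successors {s1, s3, s4, s5}): φ is true.
  s4 (successors {s0, s1, s4, s5}): φ is true.
  s5 (successors {s4}): φ is true.
For instance, at s1:
  At s1: ¬◇□((¬p ∨ q) ∨ q) is true, so ¬¬◇□((¬p ∨ q) ∨ q) is false.
    At s1: ◇□((¬p ∨ q) ∨ q) is false, so ¬◇□((¬p ∨ q) ∨ q) is true.
      At s1: ◇□((¬p ∨ q) ∨ q) requires □((¬p ∨ q) ∨ q) at some successor in {s1, s2}.
        At s1: □((¬p ∨ q) ∨ q) is false.
        At s2: □((¬p ∨ q) ∨ q) is false.
      So ◇□((¬p ∨ q) ∨ q) is false at s1.
Satisfying worlds: {s0, s2, s3, s4, s5}

5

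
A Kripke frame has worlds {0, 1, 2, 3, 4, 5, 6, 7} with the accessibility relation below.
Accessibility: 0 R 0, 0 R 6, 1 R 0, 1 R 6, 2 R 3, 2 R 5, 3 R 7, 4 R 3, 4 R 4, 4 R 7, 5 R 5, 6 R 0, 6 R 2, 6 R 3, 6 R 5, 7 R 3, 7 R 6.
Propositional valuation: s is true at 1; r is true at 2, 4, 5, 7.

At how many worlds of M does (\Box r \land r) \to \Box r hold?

8

Let φ = (\Box r \land r) \to \Box r. Evaluate φ at each world:
  0 (successors {0, 6}): φ is true.
  1 (successors {0, 6}): φ is true.
  2 (successors {3, 5}): φ is true.
  3 (successors {7}): φ is true.
  4 (successors {3, 4, 7}): φ is true.
  5 (successors {5}): φ is true.
  6 (successors {0, 2, 3, 5}): φ is true.
  7 (successors {3, 6}): φ is true.
For instance, at 6:
  At 6: \Box r \land r is false, \Box r is false, so (\Box r \land r) \to \Box r is true.
    At 6: \Box r is false, r is false, so \Box r \land r is false.
      At 6: \Box r requires r at every successor {0, 2, 3, 5}.
        r fails at 0, so \Box r is false at 6.
    At 6: \Box r requires r at every successor {0, 2, 3, 5}.
      r fails at 0, so \Box r is false at 6.
Satisfying worlds: {0, 1, 2, 3, 4, 5, 6, 7}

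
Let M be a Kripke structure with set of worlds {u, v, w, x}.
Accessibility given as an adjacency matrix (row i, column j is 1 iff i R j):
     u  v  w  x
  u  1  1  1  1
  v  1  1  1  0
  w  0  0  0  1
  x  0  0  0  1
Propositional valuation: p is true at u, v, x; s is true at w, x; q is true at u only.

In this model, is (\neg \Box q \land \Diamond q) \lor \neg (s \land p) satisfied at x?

No

Recall that \Box ψ holds at a world iff ψ holds at every accessible world, and \Diamond ψ holds iff ψ holds at some accessible world.
At x: \neg \Box q \land \Diamond q is false, \neg (s \land p) is false, so (\neg \Box q \land \Diamond q) \lor \neg (s \land p) is false.
  At x: \neg \Box q is true, \Diamond q is false, so \neg \Box q \land \Diamond q is false.
    At x: \Box q is false, so \neg \Box q is true.
      At x: \Box q requires q at every successor {x}.
        q fails at x, so \Box q is false at x.
    At x: \Diamond q requires q at some successor in {x}.
      At x: q is false.
    So \Diamond q is false at x.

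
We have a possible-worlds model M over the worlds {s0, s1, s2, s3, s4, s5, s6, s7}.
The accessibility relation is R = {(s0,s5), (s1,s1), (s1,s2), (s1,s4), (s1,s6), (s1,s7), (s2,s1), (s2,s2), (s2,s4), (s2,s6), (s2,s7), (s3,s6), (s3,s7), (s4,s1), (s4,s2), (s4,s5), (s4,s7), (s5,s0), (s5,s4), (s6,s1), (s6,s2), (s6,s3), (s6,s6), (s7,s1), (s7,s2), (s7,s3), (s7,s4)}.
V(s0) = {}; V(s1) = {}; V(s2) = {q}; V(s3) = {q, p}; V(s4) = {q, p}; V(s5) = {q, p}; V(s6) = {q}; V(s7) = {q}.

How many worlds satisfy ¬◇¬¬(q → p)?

1

Let φ = ¬◇¬¬(q → p). Evaluate φ at each world:
  s0 (successors {s5}): φ is false.
  s1 (successors {s1, s2, s4, s6, s7}): φ is false.
  s2 (successors {s1, s2, s4, s6, s7}): φ is false.
  s3 (successors {s6, s7}): φ is true.
  s4 (successors {s1, s2, s5, s7}): φ is false.
  s5 (successors {s0, s4}): φ is false.
  s6 (successors {s1, s2, s3, s6}): φ is false.
  s7 (successors {s1, s2, s3, s4}): φ is false.
For instance, at s2:
  At s2: ◇¬¬(q → p) is true, so ¬◇¬¬(q → p) is false.
    At s2: ◇¬¬(q → p) requires ¬¬(q → p) at some successor in {s1, s2, s4, s6, s7}.
      ¬¬(q → p) holds at s1, so ◇¬¬(q → p) is true at s2.
Satisfying worlds: {s3}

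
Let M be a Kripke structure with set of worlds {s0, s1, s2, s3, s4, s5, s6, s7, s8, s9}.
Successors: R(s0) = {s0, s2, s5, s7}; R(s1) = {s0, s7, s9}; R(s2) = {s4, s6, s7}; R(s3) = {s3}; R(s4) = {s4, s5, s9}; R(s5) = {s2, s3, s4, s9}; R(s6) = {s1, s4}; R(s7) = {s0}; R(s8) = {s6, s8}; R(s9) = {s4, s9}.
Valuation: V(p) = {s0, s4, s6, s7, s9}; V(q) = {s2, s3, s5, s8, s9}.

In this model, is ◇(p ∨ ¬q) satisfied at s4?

Yes

At s4: ◇(p ∨ ¬q) requires p ∨ ¬q at some successor in {s4, s5, s9}.
  p ∨ ¬q holds at s4, so ◇(p ∨ ¬q) is true at s4.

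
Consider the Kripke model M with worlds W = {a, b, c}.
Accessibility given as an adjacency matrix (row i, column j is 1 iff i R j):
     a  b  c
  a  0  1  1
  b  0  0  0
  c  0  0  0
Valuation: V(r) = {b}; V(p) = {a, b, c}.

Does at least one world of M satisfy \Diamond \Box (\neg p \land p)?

Recall that \Box ψ holds at a world iff ψ holds at every accessible world, and \Diamond ψ holds iff ψ holds at some accessible world.
Let φ = \Diamond \Box (\neg p \land p). Evaluate φ at each world:
  a (successors {b, c}): φ is true.
  b (successors ∅): φ is false.
  c (successors ∅): φ is false.
Detail at a (witness):
  At a: \Diamond \Box (\neg p \land p) requires \Box (\neg p \land p) at some successor in {b, c}.
    \Box (\neg p \land p) holds at b, so \Diamond \Box (\neg p \land p) is true at a.
      At b: no accessible worlds, so \Box (\neg p \land p) holds vacuously.

Yes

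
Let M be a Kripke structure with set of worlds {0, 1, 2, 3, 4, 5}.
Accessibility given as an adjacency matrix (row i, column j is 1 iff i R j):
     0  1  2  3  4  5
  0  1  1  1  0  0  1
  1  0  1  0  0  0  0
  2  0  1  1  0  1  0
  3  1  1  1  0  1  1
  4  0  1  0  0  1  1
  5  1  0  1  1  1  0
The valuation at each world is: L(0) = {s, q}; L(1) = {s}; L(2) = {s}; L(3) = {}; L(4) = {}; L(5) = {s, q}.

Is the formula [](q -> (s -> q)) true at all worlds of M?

Let φ = [](q -> (s -> q)). Evaluate φ at each world:
  0 (successors {0, 1, 2, 5}): φ is true.
  1 (successors {1}): φ is true.
  2 (successors {1, 2, 4}): φ is true.
  3 (successors {0, 1, 2, 4, 5}): φ is true.
  4 (successors {1, 4, 5}): φ is true.
  5 (successors {0, 2, 3, 4}): φ is true.
For instance, at 2:
  At 2: [](q -> (s -> q)) requires q -> (s -> q) at every successor {1, 2, 4}.
    At 1: q -> (s -> q) is true.
    At 2: q -> (s -> q) is true.
    At 4: q -> (s -> q) is true.
  So [](q -> (s -> q)) is true at 2.

Yes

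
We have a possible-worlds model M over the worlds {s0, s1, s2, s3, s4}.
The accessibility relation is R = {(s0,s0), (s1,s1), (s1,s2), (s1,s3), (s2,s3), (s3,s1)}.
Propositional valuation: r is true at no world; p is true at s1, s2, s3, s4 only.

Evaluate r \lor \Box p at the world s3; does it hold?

Recall that \Box ψ holds at a world iff ψ holds at every accessible world, and \Diamond ψ holds iff ψ holds at some accessible world.
At s3: r is false, \Box p is true, so r \lor \Box p is true.
  At s3: \Box p requires p at every successor {s1}.
    At s1: p is true.
  So \Box p is true at s3.

Yes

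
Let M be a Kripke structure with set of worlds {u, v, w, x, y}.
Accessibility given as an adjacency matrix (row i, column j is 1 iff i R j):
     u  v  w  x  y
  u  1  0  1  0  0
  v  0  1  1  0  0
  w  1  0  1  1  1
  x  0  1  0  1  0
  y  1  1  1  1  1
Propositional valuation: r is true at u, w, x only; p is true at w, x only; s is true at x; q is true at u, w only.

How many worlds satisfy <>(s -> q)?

5

Let φ = <>(s -> q). Evaluate φ at each world:
  u (successors {u, w}): φ is true.
  v (successors {v, w}): φ is true.
  w (successors {u, w, x, y}): φ is true.
  x (successors {v, x}): φ is true.
  y (successors {u, v, w, x, y}): φ is true.
For instance, at y:
  At y: <>(s -> q) requires s -> q at some successor in {u, v, w, x, y}.
    s -> q holds at u, so <>(s -> q) is true at y.
Satisfying worlds: {u, v, w, x, y}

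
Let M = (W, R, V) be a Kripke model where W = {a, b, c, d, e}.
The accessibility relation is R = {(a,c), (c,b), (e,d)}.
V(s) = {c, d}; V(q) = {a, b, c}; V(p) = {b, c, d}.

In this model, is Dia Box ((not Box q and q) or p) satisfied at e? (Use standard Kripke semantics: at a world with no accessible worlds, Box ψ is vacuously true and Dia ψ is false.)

Yes

At e: Dia Box ((not Box q and q) or p) requires Box ((not Box q and q) or p) at some successor in {d}.
  Box ((not Box q and q) or p) holds at d, so Dia Box ((not Box q and q) or p) is true at e.
    At d: no accessible worlds, so Box ((not Box q and q) or p) holds vacuously.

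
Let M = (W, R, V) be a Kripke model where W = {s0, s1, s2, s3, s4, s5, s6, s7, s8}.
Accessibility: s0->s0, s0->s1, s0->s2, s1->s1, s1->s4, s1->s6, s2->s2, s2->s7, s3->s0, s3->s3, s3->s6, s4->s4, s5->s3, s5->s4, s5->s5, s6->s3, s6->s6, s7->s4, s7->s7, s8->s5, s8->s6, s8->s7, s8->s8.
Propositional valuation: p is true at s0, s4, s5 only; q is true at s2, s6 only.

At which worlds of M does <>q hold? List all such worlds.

Let φ = <>q. Evaluate φ at each world:
  s0 (successors {s0, s1, s2}): φ is true.
  s1 (successors {s1, s4, s6}): φ is true.
  s2 (successors {s2, s7}): φ is true.
  s3 (successors {s0, s3, s6}): φ is true.
  s4 (successors {s4}): φ is false.
  s5 (successors {s3, s4, s5}): φ is false.
  s6 (successors {s3, s6}): φ is true.
  s7 (successors {s4, s7}): φ is false.
  s8 (successors {s5, s6, s7, s8}): φ is true.
For instance, at s2:
  At s2: <>q requires q at some successor in {s2, s7}.
    q holds at s2, so <>q is true at s2.
Satisfying worlds: {s0, s1, s2, s3, s6, s8}

s0, s1, s2, s3, s6, s8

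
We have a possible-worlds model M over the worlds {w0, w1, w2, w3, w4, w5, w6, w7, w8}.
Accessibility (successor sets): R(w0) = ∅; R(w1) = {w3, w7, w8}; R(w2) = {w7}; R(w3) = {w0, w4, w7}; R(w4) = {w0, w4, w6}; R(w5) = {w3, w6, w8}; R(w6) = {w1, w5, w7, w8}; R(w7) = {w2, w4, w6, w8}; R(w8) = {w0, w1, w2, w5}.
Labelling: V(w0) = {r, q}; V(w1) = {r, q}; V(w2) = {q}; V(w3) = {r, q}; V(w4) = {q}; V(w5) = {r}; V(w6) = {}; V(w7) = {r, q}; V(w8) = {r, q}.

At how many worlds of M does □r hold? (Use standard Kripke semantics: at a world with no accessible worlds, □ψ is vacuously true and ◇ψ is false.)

4

Let φ = □r. Evaluate φ at each world:
  w0 (successors ∅): φ is true.
  w1 (successors {w3, w7, w8}): φ is true.
  w2 (successors {w7}): φ is true.
  w3 (successors {w0, w4, w7}): φ is false.
  w4 (successors {w0, w4, w6}): φ is false.
  w5 (successors {w3, w6, w8}): φ is false.
  w6 (successors {w1, w5, w7, w8}): φ is true.
  w7 (successors {w2, w4, w6, w8}): φ is false.
  w8 (successors {w0, w1, w2, w5}): φ is false.
For instance, at w5:
  At w5: □r requires r at every successor {w3, w6, w8}.
    r fails at w6, so □r is false at w5.
Satisfying worlds: {w0, w1, w2, w6}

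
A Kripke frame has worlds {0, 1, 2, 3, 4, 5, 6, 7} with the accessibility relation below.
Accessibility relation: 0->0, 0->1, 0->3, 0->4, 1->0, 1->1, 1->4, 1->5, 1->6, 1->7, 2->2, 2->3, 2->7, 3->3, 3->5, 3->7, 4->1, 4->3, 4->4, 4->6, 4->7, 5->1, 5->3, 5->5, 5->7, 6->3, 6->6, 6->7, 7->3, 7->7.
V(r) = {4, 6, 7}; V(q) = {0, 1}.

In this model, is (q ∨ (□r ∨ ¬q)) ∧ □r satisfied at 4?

At 4: q ∨ (□r ∨ ¬q) is true, □r is false, so (q ∨ (□r ∨ ¬q)) ∧ □r is false.
  At 4: q is false, □r ∨ ¬q is true, so q ∨ (□r ∨ ¬q) is true.
    At 4: □r is false, ¬q is true, so □r ∨ ¬q is true.
      At 4: □r requires r at every successor {1, 3, 4, 6, 7}.
        r fails at 1, so □r is false at 4.
  At 4: □r requires r at every successor {1, 3, 4, 6, 7}.
    r fails at 1, so □r is false at 4.

No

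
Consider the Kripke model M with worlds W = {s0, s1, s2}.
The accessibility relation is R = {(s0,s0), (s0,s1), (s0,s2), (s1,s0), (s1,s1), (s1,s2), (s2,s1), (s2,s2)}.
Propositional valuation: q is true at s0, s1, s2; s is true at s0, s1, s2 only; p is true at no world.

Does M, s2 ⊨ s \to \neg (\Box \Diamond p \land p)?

Yes

At s2: s is true, \neg (\Box \Diamond p \land p) is true, so s \to \neg (\Box \Diamond p \land p) is true.
  At s2: \Box \Diamond p \land p is false, so \neg (\Box \Diamond p \land p) is true.
    At s2: \Box \Diamond p is false, p is false, so \Box \Diamond p \land p is false.
      At s2: \Box \Diamond p requires \Diamond p at every successor {s1, s2}.
        \Diamond p fails at s1, so \Box \Diamond p is false at s2.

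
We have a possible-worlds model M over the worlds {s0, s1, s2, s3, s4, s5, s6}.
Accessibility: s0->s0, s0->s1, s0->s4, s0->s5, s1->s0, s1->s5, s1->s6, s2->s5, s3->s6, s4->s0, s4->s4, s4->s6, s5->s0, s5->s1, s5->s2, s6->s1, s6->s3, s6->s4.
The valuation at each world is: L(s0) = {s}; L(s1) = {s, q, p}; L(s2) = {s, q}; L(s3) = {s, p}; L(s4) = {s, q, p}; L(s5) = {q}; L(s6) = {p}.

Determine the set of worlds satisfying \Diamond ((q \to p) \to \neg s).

Recall that \Diamond ψ holds at a world iff ψ holds at some accessible world.
Let φ = \Diamond ((q \to p) \to \neg s). Evaluate φ at each world:
  s0 (successors {s0, s1, s4, s5}): φ is true.
  s1 (successors {s0, s5, s6}): φ is true.
  s2 (successors {s5}): φ is true.
  s3 (successors {s6}): φ is true.
  s4 (successors {s0, s4, s6}): φ is true.
  s5 (successors {s0, s1, s2}): φ is true.
  s6 (successors {s1, s3, s4}): φ is false.
For instance, at s5:
  At s5: \Diamond ((q \to p) \to \neg s) requires (q \to p) \to \neg s at some successor in {s0, s1, s2}.
    (q \to p) \to \neg s holds at s2, so \Diamond ((q \to p) \to \neg s) is true at s5.
Satisfying worlds: {s0, s1, s2, s3, s4, s5}

s0, s1, s2, s3, s4, s5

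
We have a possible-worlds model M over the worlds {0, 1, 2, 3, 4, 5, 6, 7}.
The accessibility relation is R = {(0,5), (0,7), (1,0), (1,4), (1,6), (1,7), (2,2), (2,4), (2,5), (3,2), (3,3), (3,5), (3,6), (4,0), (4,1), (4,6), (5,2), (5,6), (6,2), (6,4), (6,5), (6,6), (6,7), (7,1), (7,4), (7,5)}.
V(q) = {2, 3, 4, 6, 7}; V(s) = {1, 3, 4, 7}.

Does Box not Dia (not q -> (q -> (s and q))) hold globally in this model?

Let φ = Box not Dia (not q -> (q -> (s and q))). Evaluate φ at each world:
  0 (successors {5, 7}): φ is false.
  1 (successors {0, 4, 6, 7}): φ is false.
  2 (successors {2, 4, 5}): φ is false.
  3 (successors {2, 3, 5, 6}): φ is false.
  4 (successors {0, 1, 6}): φ is false.
  5 (successors {2, 6}): φ is false.
  6 (successors {2, 4, 5, 6, 7}): φ is false.
  7 (successors {1, 4, 5}): φ is false.
Detail at 0 (counterexample):
  At 0: Box not Dia (not q -> (q -> (s and q))) requires not Dia (not q -> (q -> (s and q))) at every successor {5, 7}.
    not Dia (not q -> (q -> (s and q))) fails at 5, so Box not Dia (not q -> (q -> (s and q))) is false at 0.
      At 5: Dia (not q -> (q -> (s and q))) is true, so not Dia (not q -> (q -> (s and q))) is false.

No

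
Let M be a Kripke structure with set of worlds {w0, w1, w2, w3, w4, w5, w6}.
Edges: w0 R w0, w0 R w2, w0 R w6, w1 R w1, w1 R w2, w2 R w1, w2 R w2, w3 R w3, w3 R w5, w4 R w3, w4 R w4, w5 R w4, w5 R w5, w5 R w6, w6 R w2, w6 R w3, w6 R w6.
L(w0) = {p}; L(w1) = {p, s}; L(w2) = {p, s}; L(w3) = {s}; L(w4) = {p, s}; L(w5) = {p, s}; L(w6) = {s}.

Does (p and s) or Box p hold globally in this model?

No

Let φ = (p and s) or Box p. Evaluate φ at each world:
  w0 (successors {w0, w2, w6}): φ is false.
  w1 (successors {w1, w2}): φ is true.
  w2 (successors {w1, w2}): φ is true.
  w3 (successors {w3, w5}): φ is false.
  w4 (successors {w3, w4}): φ is true.
  w5 (successors {w4, w5, w6}): φ is true.
  w6 (successors {w2, w3, w6}): φ is false.
Detail at w0 (counterexample):
  At w0: p and s is false, Box p is false, so (p and s) or Box p is false.
    At w0: Box p requires p at every successor {w0, w2, w6}.
      p fails at w6, so Box p is false at w0.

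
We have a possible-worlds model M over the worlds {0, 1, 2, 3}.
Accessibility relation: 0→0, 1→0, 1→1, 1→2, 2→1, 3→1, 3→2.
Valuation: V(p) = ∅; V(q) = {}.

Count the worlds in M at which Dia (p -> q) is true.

4

Recall that Dia ψ holds at a world iff ψ holds at some accessible world.
Let φ = Dia (p -> q). Evaluate φ at each world:
  0 (successors {0}): φ is true.
  1 (successors {0, 1, 2}): φ is true.
  2 (successors {1}): φ is true.
  3 (successors {1, 2}): φ is true.
For instance, at 3:
  At 3: Dia (p -> q) requires p -> q at some successor in {1, 2}.
    p -> q holds at 1, so Dia (p -> q) is true at 3.
Satisfying worlds: {0, 1, 2, 3}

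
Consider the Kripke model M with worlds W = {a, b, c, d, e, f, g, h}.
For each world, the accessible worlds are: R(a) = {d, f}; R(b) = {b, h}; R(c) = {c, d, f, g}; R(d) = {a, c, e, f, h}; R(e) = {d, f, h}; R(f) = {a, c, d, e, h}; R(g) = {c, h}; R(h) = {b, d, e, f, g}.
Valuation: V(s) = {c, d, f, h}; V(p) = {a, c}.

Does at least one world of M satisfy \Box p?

No

Recall that \Box ψ holds at a world iff ψ holds at every accessible world, and \Diamond ψ holds iff ψ holds at some accessible world.
Let φ = \Box p. Evaluate φ at each world:
  a (successors {d, f}): φ is false.
  b (successors {b, h}): φ is false.
  c (successors {c, d, f, g}): φ is false.
  d (successors {a, c, e, f, h}): φ is false.
  e (successors {d, f, h}): φ is false.
  f (successors {a, c, d, e, h}): φ is false.
  g (successors {c, h}): φ is false.
  h (successors {b, d, e, f, g}): φ is false.
For instance, at e:
  At e: \Box p requires p at every successor {d, f, h}.
    p fails at d, so \Box p is false at e.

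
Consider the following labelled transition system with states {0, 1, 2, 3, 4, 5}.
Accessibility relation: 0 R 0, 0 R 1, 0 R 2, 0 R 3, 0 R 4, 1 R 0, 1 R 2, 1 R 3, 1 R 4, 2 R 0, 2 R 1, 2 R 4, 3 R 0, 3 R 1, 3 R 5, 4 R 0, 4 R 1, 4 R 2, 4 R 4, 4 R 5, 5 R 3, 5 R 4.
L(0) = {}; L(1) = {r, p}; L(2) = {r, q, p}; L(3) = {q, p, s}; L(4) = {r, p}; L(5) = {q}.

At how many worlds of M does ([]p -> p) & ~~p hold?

4

Let φ = ([]p -> p) & ~~p. Evaluate φ at each world:
  0 (successors {0, 1, 2, 3, 4}): φ is false.
  1 (successors {0, 2, 3, 4}): φ is true.
  2 (successors {0, 1, 4}): φ is true.
  3 (successors {0, 1, 5}): φ is true.
  4 (successors {0, 1, 2, 4, 5}): φ is true.
  5 (successors {3, 4}): φ is false.
For instance, at 2:
  At 2: []p -> p is true, ~~p is true, so ([]p -> p) & ~~p is true.
    At 2: []p is false, p is true, so []p -> p is true.
      At 2: []p requires p at every successor {0, 1, 4}.
        p fails at 0, so []p is false at 2.
Satisfying worlds: {1, 2, 3, 4}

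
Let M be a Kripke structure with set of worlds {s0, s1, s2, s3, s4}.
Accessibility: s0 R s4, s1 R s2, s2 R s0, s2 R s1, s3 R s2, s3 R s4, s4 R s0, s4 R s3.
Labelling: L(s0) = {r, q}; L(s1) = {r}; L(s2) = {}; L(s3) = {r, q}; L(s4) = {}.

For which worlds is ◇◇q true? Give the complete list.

s0, s1, s3

Recall that ◇ψ holds at a world iff ψ holds at some accessible world.
Let φ = ◇◇q. Evaluate φ at each world:
  s0 (successors {s4}): φ is true.
  s1 (successors {s2}): φ is true.
  s2 (successors {s0, s1}): φ is false.
  s3 (successors {s2, s4}): φ is true.
  s4 (successors {s0, s3}): φ is false.
For instance, at s2:
  At s2: ◇◇q requires ◇q at some successor in {s0, s1}.
    At s0: ◇q is false.
    At s1: ◇q is false.
  So ◇◇q is false at s2.
Satisfying worlds: {s0, s1, s3}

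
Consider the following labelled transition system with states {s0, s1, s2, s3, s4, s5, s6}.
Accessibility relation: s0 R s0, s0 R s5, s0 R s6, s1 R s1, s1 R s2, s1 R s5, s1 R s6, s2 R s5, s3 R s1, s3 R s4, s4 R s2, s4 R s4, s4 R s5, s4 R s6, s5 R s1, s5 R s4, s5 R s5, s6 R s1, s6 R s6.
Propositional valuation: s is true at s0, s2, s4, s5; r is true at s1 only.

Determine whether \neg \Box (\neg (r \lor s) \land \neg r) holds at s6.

At s6: \Box (\neg (r \lor s) \land \neg r) is false, so \neg \Box (\neg (r \lor s) \land \neg r) is true.
  At s6: \Box (\neg (r \lor s) \land \neg r) requires \neg (r \lor s) \land \neg r at every successor {s1, s6}.
    \neg (r \lor s) \land \neg r fails at s1, so \Box (\neg (r \lor s) \land \neg r) is false at s6.

Yes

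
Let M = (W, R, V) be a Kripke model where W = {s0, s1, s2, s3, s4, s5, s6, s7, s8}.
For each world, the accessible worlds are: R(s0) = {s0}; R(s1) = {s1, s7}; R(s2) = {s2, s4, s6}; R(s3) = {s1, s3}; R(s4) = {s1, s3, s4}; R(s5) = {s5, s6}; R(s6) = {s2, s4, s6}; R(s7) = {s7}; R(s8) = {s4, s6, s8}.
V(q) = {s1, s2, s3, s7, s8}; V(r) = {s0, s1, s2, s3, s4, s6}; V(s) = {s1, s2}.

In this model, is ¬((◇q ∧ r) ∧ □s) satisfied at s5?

Recall that □ψ holds at a world iff ψ holds at every accessible world, and ◇ψ holds iff ψ holds at some accessible world.
At s5: (◇q ∧ r) ∧ □s is false, so ¬((◇q ∧ r) ∧ □s) is true.
  At s5: ◇q ∧ r is false, □s is false, so (◇q ∧ r) ∧ □s is false.
    At s5: ◇q is false, r is false, so ◇q ∧ r is false.
      At s5: ◇q requires q at some successor in {s5, s6}.
        At s5: q is false.
        At s6: q is false.
      So ◇q is false at s5.
    At s5: □s requires s at every successor {s5, s6}.
      s fails at s5, so □s is false at s5.

Yes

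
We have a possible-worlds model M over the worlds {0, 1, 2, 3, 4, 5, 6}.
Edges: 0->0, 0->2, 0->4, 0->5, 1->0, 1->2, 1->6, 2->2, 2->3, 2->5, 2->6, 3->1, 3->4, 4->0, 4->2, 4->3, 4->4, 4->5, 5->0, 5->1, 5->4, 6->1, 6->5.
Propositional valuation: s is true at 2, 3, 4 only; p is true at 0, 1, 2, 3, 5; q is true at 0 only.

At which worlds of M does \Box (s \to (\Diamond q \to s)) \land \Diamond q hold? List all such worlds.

Let φ = \Box (s \to (\Diamond q \to s)) \land \Diamond q. Evaluate φ at each world:
  0 (successors {0, 2, 4, 5}): φ is true.
  1 (successors {0, 2, 6}): φ is true.
  2 (successors {2, 3, 5, 6}): φ is false.
  3 (successors {1, 4}): φ is false.
  4 (successors {0, 2, 3, 4, 5}): φ is true.
  5 (successors {0, 1, 4}): φ is true.
  6 (successors {1, 5}): φ is false.
For instance, at 4:
  At 4: \Box (s \to (\Diamond q \to s)) is true, \Diamond q is true, so \Box (s \to (\Diamond q \to s)) \land \Diamond q is true.
    At 4: \Box (s \to (\Diamond q \to s)) requires s \to (\Diamond q \to s) at every successor {0, 2, 3, 4, 5}.
      At 0: s \to (\Diamond q \to s) is true.
      At 2: s \to (\Diamond q \to s) is true.
      At 3: s \to (\Diamond q \to s) is true.
      At 4: s \to (\Diamond q \to s) is true.
      At 5: s \to (\Diamond q \to s) is true.
    So \Box (s \to (\Diamond q \to s)) is true at 4.
    At 4: \Diamond q requires q at some successor in {0, 2, 3, 4, 5}.
      q holds at 0, so \Diamond q is true at 4.
Satisfying worlds: {0, 1, 4, 5}

0, 1, 4, 5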